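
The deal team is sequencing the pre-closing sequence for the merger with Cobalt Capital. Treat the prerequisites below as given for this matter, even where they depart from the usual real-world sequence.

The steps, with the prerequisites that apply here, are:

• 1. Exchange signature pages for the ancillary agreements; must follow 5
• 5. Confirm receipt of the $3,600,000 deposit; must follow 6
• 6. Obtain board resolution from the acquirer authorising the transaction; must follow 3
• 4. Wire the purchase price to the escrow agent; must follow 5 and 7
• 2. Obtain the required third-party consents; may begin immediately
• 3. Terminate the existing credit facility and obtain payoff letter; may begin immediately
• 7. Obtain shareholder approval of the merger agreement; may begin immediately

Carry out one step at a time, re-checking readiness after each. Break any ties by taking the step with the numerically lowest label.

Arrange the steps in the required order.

2, 3 and 7 have no prerequisites; 2 has the earlier label, so 2 is first.
Ready: 3 and 7. 3 has the earlier label → 3.
6 now also ready, so the ready set is {6, 7}; 6 has the earlier label → 6.
5 now also ready, so the ready set is {5, 7}; 5 has the earlier label → 5.
Ready: 1 and 7. 1 has the earlier label → 1.
7 is the only step now ready → 7.
4 needed 5 and 7, now all done → 4.

2, 3, 6, 5, 1, 7, 4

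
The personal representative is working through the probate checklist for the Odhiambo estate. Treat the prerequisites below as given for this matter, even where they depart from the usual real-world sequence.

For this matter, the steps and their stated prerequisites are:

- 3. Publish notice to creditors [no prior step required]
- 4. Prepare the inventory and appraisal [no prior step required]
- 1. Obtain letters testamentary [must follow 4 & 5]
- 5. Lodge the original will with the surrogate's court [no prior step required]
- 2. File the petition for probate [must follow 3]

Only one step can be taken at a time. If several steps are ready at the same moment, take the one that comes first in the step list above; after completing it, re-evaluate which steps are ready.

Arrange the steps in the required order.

3, 4, 5, 1, 2

3, 4 and 5 have no prerequisites; 3 is listed earlier, so 3 is first.
Ready: 4, 5 and 2. 4 is listed earlier → 4.
Now 5 and 2 have their prerequisites met. 5 is listed earlier, so 5 next.
1 and 2 are both available; 1 is listed earlier → 1.
Next only 2 has its prerequisites met → 2.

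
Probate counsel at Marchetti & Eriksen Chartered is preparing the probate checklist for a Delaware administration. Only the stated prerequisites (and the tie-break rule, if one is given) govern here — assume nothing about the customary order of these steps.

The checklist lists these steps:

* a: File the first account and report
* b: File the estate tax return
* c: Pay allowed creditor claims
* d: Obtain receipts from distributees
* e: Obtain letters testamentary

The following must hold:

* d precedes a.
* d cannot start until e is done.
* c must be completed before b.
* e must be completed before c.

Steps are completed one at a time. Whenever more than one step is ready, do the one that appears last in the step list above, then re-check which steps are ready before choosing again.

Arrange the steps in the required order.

e, d, c, b, a

e has no prerequisites → e first.
Now d and c have their prerequisites met. d is listed later, so d next.
Now c and a have their prerequisites met. c is listed later, so c next.
Now b and a have their prerequisites met. b is listed later, so b next.
That leaves a as the only ready step → a.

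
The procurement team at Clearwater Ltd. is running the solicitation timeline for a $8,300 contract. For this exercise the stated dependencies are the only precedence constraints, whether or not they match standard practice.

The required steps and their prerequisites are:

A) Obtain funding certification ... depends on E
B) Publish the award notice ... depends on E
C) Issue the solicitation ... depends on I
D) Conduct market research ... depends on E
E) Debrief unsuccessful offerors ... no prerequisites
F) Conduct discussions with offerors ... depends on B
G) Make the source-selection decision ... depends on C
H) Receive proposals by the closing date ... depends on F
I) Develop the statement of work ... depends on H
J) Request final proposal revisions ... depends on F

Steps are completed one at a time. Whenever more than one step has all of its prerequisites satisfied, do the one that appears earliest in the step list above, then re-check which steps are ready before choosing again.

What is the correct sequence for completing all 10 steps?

E is the only step with nothing outstanding, so it goes first.
Ready: A, B and D. A is listed earlier → A.
B and D are both available; B is listed earlier → B.
F now also ready, so the ready set is {D, F}; D is listed earlier → D.
That leaves F as the only ready step → F.
Now H and J have their prerequisites met. H is listed earlier, so H next.
Ready: I and J. I is listed earlier → I.
C and J are both available; C is listed earlier → C.
G now also ready, so the ready set is {G, J}; G is listed earlier → G.
J needed F, now all done → J.

E A B D F H I C G J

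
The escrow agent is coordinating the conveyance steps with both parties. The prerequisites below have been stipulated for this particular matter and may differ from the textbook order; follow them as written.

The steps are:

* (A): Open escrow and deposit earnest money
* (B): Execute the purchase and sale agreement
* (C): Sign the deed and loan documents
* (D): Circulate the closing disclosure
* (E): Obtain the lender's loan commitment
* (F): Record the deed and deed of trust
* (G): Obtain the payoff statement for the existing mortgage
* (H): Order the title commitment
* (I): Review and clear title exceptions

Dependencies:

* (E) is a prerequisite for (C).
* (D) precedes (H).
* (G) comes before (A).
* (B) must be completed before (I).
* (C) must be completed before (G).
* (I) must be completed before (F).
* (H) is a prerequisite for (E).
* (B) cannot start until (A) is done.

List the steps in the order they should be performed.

(D) → (H) → (E) → (C) → (G) → (A) → (B) → (I) → (F)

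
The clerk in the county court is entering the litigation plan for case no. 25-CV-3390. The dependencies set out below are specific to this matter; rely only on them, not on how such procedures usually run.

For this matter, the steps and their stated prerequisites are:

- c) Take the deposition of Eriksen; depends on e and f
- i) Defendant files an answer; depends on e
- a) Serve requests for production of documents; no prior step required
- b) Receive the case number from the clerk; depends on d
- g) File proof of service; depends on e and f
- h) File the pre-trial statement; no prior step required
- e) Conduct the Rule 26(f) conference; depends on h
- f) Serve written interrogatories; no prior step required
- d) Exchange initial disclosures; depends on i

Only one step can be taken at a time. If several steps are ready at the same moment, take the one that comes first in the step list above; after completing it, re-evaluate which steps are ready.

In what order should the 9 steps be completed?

Nothing is required for a, h and f. a is listed earlier → a first.
Ready: h and f. h is listed earlier → h.
Ready: e and f. e is listed earlier → e.
i now also ready, so the ready set is {i, f}; i is listed earlier → i.
d now also ready, so the ready set is {f, d}; f is listed earlier → f.
Ready: c, g and d. c is listed earlier → c.
g and d are both available; g is listed earlier → g.
d needed i, now all done → d.
Next only b has its prerequisites met → b.

a, h, e, i, f, c, g, d, b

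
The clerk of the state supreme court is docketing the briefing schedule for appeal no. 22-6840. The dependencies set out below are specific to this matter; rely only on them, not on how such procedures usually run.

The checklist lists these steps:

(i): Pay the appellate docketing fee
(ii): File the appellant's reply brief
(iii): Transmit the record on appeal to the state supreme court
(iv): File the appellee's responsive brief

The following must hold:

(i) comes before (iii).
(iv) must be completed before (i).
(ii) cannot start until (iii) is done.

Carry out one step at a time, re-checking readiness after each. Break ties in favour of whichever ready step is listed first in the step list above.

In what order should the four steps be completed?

(iv), (i), (iii), (ii)

Only (iv) has no prerequisites, so it is first.
(i) needed (iv), now all done → (i).
(iii) is the only step now ready → (iii).
(ii) is the only step now ready → (ii).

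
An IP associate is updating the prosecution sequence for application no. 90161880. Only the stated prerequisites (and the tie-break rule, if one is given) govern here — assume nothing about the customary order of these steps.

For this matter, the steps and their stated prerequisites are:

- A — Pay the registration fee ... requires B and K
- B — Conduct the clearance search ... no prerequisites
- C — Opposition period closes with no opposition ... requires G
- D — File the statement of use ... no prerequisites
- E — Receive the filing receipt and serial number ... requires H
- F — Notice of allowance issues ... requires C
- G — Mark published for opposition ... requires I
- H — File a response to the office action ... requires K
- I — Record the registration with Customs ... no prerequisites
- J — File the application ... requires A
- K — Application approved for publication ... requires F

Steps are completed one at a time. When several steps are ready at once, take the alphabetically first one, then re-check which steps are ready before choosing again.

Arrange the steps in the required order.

B → D → I → G → C → F → K → A → H → E → J

B, D and I have no prerequisites; B has the earlier label, so B is first.
Now D and I have their prerequisites met. D has the earlier label, so D next.
That leaves I as the only ready step → I.
Next only G has its prerequisites met → G.
C needed G, now all done → C.
F needed C, now all done → F.
Next only K has its prerequisites met → K.
A and H are both available; A has the earlier label → A.
Ready: H and J. H has the earlier label → H.
Ready: E and J. E has the earlier label → E.
J needed A, now all done → J.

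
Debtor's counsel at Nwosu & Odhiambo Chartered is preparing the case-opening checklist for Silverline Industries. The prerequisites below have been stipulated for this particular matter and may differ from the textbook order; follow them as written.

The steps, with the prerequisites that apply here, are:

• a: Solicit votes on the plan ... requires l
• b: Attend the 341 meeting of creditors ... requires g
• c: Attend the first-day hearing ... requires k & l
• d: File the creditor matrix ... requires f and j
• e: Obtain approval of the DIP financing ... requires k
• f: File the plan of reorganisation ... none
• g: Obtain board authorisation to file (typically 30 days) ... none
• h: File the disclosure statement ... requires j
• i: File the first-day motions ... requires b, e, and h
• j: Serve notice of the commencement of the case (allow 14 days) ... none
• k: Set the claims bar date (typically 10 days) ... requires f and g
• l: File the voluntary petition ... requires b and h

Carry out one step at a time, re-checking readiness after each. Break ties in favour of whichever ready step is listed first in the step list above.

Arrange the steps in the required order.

f, g and j have no prerequisites; f is listed earlier, so f is first.
Ready: g and j. g is listed earlier → g.
Ready: b, j and k. b is listed earlier → b.
Now j and k have their prerequisites met. j is listed earlier, so j next.
Ready: d, h and k. d is listed earlier → d.
h and k are both available; h is listed earlier → h.
l now also ready, so the ready set is {k, l}; k is listed earlier → k.
Ready: e and l. e is listed earlier → e.
Ready: i and l. i is listed earlier → i.
l needed b and h, now all done → l.
Ready: a and c. a is listed earlier → a.
c is the only step now ready → c.

f, g, b, j, d, h, k, e, i, l, a, c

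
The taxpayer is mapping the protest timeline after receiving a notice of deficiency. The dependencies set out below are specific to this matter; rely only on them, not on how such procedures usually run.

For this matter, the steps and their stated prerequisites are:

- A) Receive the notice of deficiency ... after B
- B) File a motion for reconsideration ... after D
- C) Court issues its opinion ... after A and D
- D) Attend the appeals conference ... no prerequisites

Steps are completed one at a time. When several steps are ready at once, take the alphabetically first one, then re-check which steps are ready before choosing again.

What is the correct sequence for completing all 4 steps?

Only D has no prerequisites, so it is first.
That leaves B as the only ready step → B.
Next only A has its prerequisites met → A.
C needed A and D, now all done → C.

D, B, A, C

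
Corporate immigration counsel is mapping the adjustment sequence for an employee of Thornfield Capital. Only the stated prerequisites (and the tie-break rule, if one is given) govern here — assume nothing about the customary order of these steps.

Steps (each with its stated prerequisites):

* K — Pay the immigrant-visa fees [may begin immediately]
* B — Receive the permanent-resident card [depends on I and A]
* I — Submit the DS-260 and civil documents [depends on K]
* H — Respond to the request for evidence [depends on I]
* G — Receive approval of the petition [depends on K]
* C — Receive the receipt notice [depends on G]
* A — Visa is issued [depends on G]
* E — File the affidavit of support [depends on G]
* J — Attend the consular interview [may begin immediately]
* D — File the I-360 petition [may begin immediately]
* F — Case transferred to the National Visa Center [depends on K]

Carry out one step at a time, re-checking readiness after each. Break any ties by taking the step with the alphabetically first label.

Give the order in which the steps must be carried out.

D, J, K, F, G, A, C, E, I, B, H

Nothing is required for D, J and K. D has the earlier label → D first.
J and K are both available; J has the earlier label → J.
Next only K has its prerequisites met → K.
Ready: F, G and I. F has the earlier label → F.
Ready: G and I. G has the earlier label → G.
A, C and E now also ready, so the ready set is {A, C, E, I}; A has the earlier label → A.
Now C, E and I have their prerequisites met. C has the earlier label, so C next.
Now E and I have their prerequisites met. E has the earlier label, so E next.
I needed K, now all done → I.
Ready: B and H. B has the earlier label → B.
Next only H has its prerequisites met → H.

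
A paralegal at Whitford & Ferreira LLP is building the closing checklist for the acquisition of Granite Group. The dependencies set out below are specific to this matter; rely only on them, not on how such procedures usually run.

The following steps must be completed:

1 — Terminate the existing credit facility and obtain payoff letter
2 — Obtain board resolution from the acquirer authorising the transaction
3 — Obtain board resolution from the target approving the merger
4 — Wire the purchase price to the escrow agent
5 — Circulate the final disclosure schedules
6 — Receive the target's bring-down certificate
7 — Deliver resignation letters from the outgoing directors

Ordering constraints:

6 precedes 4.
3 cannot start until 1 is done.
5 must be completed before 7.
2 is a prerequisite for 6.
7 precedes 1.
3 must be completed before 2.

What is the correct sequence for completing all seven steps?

5, 7, 1, 3, 2, 6, 4

5 is the only step with nothing outstanding, so it goes first.
That leaves 7 as the only ready step → 7.
1 needed 7, now all done → 1.
3 is the only step now ready → 3.
2 is the only step now ready → 2.
6 needed 2, now all done → 6.
4 needed 6, now all done → 4.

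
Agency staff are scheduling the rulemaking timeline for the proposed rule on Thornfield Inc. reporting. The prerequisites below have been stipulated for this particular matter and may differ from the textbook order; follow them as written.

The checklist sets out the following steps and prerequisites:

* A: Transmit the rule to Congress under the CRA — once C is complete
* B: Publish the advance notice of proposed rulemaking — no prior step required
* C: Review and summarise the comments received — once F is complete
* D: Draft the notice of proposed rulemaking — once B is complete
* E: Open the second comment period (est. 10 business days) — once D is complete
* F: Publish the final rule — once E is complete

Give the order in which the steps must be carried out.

B → D → E → F → C → A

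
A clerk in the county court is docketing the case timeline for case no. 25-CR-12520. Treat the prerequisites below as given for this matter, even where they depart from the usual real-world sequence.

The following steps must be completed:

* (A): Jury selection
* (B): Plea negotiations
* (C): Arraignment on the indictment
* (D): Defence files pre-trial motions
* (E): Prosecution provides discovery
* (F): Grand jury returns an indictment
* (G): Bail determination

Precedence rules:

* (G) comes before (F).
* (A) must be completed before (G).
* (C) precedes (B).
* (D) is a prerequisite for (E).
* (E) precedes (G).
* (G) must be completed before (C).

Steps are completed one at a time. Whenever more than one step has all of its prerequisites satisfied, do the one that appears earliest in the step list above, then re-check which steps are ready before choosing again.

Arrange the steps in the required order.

(A), (D), (E), (G), (C), (B), (F)

Nothing is required for (A) and (D). (A) is listed earlier → (A) first.
That leaves (D) as the only ready step → (D).
(E) needed (D), now all done → (E).
That leaves (G) as the only ready step → (G).
Ready: (C) and (F). (C) is listed earlier → (C).
(B) and (F) are both available; (B) is listed earlier → (B).
Next only (F) has its prerequisites met → (F).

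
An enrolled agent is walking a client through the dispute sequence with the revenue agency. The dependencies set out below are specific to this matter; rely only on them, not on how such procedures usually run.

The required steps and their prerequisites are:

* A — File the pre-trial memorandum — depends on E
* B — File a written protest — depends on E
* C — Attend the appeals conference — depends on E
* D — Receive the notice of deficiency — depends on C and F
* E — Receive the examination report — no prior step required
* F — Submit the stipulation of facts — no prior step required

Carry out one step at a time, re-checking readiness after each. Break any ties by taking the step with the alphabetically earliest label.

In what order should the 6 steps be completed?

E and F have no prerequisites; E has the earlier label, so E is first.
A, B and C now also ready, so the ready set is {A, B, C, F}; A has the earlier label → A.
Ready: B, C and F. B has the earlier label → B.
Now C and F have their prerequisites met. C has the earlier label, so C next.
That leaves F as the only ready step → F.
Next only D has its prerequisites met → D.

E → A → B → C → F → D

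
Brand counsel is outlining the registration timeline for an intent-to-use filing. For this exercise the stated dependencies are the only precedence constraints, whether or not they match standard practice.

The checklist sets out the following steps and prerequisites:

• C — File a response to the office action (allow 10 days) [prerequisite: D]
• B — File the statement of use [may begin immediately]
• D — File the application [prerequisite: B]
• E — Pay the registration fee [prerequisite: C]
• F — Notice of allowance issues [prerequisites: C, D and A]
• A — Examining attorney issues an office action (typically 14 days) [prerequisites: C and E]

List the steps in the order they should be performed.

B → D → C → E → A → F

B is the only step with nothing outstanding, so it goes first.
That leaves D as the only ready step → D.
That leaves C as the only ready step → C.
That leaves E as the only ready step → E.
A needed C and E, now all done → A.
F is the only step now ready → F.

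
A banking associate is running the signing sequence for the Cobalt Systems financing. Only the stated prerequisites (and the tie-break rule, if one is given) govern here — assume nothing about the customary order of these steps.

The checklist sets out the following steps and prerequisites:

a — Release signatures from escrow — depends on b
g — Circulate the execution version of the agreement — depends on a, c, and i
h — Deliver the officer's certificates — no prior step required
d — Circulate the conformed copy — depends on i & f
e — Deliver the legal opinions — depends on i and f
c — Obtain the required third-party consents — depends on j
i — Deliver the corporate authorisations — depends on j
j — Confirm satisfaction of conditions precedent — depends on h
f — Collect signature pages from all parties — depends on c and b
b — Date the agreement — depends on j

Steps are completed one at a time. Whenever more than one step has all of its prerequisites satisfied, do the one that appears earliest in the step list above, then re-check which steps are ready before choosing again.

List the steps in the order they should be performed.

h, j, c, i, b, a, g, f, d, e

Only h has no prerequisites, so it is first.
j needed h, now all done → j.
Ready: c, i and b. c is listed earlier → c.
Now i and b have their prerequisites met. i is listed earlier, so i next.
Next only b has its prerequisites met → b.
Ready: a and f. a is listed earlier → a.
g now also ready, so the ready set is {g, f}; g is listed earlier → g.
Next only f has its prerequisites met → f.
Now d and e have their prerequisites met. d is listed earlier, so d next.
e is the only step now ready → e.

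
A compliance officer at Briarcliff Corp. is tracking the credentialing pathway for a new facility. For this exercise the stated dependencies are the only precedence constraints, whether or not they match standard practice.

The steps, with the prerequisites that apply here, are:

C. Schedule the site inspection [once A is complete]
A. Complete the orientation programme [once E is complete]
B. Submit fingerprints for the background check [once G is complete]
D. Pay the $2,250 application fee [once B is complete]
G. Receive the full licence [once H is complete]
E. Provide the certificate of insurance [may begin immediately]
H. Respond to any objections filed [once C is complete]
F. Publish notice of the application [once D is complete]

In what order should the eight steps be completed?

E, A, C, H, G, B, D, F

E is the only step with nothing outstanding, so it goes first.
A needed E, now all done → A.
Next only C has its prerequisites met → C.
H is the only step now ready → H.
Next only G has its prerequisites met → G.
B needed G, now all done → B.
Next only D has its prerequisites met → D.
Next only F has its prerequisites met → F.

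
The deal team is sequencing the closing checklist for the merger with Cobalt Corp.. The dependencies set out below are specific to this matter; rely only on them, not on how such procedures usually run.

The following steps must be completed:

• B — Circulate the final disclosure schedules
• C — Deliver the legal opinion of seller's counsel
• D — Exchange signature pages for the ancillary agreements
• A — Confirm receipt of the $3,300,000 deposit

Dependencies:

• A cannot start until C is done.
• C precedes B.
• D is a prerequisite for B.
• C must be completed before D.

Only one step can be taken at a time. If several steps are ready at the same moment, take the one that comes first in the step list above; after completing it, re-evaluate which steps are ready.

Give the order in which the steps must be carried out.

C, D, B, A

Only C has no prerequisites, so it is first.
Now D and A have their prerequisites met. D is listed earlier, so D next.
Now B and A have their prerequisites met. B is listed earlier, so B next.
A needed C, now all done → A.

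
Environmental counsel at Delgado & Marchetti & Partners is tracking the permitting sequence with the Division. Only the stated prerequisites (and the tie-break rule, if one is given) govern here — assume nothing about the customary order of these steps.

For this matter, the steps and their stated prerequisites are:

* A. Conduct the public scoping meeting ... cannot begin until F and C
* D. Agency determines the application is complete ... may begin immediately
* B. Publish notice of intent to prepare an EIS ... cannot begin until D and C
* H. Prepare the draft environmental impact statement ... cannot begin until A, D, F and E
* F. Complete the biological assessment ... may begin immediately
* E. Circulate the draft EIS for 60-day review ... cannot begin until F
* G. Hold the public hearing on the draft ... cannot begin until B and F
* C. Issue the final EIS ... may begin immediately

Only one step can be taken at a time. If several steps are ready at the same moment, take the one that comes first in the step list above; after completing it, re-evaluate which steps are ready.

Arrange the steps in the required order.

D, F and C have no prerequisites; D is listed earlier, so D is first.
Ready: F and C. F is listed earlier → F.
E now also ready, so the ready set is {E, C}; E is listed earlier → E.
Next only C has its prerequisites met → C.
Now A and B have their prerequisites met. A is listed earlier, so A next.
Ready: B and H. B is listed earlier → B.
H and G are both available; H is listed earlier → H.
G is the only step now ready → G.

D F E C A B H G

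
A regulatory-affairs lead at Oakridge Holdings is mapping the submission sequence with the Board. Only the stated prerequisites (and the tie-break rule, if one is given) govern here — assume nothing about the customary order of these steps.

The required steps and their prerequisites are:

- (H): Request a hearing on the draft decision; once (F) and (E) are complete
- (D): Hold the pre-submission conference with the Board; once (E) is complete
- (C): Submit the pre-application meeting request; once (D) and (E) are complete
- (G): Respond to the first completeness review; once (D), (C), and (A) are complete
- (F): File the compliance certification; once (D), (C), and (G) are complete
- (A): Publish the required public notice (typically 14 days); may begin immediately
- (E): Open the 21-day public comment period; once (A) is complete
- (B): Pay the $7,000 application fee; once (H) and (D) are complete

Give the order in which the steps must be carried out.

(A), (E), (D), (C), (G), (F), (H), (B)

(A) is the only step with nothing outstanding, so it goes first.
(E) needed (A), now all done → (E).
(D) needed (E), now all done → (D).
(C) needed (D) and (E), now all done → (C).
That leaves (G) as the only ready step → (G).
Next only (F) has its prerequisites met → (F).
(H) needed (F) and (E), now all done → (H).
Next only (B) has its prerequisites met → (B).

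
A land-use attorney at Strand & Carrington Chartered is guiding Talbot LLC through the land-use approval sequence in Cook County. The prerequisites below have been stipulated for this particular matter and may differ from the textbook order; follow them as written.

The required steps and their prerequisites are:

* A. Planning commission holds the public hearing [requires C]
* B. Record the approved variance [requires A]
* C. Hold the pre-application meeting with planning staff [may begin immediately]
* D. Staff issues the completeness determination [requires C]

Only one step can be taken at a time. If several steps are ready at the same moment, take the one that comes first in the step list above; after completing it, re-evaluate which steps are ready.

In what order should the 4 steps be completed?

C is the only step with nothing outstanding, so it goes first.
Now A and D have their prerequisites met. A is listed earlier, so A next.
B and D are both available; B is listed earlier → B.
D needed C, now all done → D.

C, A, B, D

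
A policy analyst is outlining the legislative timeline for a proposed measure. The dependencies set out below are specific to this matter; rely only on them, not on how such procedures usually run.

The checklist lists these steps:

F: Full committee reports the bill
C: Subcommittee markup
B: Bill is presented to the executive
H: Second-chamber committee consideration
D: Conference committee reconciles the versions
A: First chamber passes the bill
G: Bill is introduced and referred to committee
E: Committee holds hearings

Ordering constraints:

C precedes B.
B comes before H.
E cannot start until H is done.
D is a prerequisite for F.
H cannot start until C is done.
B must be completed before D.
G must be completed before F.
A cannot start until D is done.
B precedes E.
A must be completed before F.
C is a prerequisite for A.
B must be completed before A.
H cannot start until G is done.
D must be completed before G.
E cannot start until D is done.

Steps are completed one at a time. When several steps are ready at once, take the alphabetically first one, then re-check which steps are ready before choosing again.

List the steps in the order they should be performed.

C → B → D → A → G → F → H → E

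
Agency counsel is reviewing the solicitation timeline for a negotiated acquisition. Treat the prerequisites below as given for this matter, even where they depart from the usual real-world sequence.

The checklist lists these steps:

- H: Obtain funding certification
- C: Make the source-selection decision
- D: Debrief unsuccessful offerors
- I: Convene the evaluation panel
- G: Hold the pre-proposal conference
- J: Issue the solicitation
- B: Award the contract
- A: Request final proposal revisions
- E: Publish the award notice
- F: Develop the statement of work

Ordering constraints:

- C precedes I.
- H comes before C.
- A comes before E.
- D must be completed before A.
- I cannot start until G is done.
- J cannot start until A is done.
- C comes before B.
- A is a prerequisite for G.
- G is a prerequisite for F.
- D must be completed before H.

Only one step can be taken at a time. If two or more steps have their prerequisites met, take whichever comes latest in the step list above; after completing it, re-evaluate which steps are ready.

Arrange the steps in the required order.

D, A, E, J, G, F, H, C, B, I

D is the only step with nothing outstanding, so it goes first.
Ready: A and H. A is listed later → A.
E, J and G now also ready, so the ready set is {E, J, G, H}; E is listed later → E.
J, G and H are all available; J is listed later → J.
G and H are both available; G is listed later → G.
F now also ready, so the ready set is {F, H}; F is listed later → F.
H is the only step now ready → H.
That leaves C as the only ready step → C.
B and I are both available; B is listed later → B.
Next only I has its prerequisites met → I.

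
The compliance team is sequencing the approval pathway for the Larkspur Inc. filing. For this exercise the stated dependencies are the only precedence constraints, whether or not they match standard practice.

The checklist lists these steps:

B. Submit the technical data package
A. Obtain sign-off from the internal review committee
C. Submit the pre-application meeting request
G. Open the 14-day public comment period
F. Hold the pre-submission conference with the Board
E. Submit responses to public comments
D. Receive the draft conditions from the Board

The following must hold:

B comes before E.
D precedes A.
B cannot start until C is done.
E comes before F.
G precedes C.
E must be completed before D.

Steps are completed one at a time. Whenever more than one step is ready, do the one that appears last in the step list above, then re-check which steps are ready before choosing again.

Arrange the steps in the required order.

G, C, B, E, D, F, A

Only G has no prerequisites, so it is first.
C needed G, now all done → C.
B needed C, now all done → B.
Next only E has its prerequisites met → E.
Ready: D and F. D is listed later → D.
A now also ready, so the ready set is {F, A}; F is listed later → F.
A needed D, now all done → A.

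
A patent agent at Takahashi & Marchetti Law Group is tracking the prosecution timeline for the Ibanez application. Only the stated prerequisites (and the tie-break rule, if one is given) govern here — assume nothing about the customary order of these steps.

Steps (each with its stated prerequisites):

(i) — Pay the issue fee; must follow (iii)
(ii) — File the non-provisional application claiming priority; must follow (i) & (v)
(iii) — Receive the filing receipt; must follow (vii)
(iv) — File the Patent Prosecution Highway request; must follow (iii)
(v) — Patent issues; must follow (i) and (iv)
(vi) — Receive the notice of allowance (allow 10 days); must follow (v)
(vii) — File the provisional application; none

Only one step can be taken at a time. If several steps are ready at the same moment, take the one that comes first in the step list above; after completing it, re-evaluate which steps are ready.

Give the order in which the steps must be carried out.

(vii) → (iii) → (i) → (iv) → (v) → (ii) → (vi)

Only (vii) has no prerequisites, so it is first.
That leaves (iii) as the only ready step → (iii).
(i) and (iv) are both available; (i) is listed earlier → (i).
(iv) needed (iii), now all done → (iv).
(v) is the only step now ready → (v).
Now (ii) and (vi) have their prerequisites met. (ii) is listed earlier, so (ii) next.
(vi) needed (v), now all done → (vi).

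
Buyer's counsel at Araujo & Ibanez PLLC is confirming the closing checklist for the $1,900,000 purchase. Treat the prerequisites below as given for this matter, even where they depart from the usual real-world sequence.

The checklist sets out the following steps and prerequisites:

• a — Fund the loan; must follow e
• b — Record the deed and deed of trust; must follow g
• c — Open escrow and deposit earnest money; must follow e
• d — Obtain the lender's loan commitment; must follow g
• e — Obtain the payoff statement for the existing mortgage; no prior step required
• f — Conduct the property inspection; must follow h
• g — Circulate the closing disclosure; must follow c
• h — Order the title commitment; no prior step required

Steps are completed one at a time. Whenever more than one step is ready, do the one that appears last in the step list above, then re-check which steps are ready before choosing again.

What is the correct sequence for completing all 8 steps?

h f e c g d b a

Nothing is required for h and e. h is listed later → h first.
Now f and e have their prerequisites met. f is listed later, so f next.
Next only e has its prerequisites met → e.
Now c and a have their prerequisites met. c is listed later, so c next.
Ready: g and a. g is listed later → g.
Now d, b and a have their prerequisites met. d is listed later, so d next.
Now b and a have their prerequisites met. b is listed later, so b next.
Next only a has its prerequisites met → a.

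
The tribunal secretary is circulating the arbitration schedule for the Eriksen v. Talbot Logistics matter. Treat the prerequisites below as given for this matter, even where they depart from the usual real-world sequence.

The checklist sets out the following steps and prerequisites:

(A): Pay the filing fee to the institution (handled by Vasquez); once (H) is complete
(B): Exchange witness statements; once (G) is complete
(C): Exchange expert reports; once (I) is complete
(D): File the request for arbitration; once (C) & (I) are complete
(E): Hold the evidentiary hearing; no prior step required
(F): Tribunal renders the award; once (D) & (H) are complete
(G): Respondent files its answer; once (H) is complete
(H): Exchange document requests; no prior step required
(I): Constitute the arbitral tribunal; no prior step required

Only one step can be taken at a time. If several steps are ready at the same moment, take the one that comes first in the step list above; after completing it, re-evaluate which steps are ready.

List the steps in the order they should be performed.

(E), (H) and (I) have no prerequisites; (E) is listed earlier, so (E) is first.
(H) and (I) are both available; (H) is listed earlier → (H).
Ready: (A), (G) and (I). (A) is listed earlier → (A).
(G) and (I) are both available; (G) is listed earlier → (G).
(B) now also ready, so the ready set is {(B), (I)}; (B) is listed earlier → (B).
(I) is the only step now ready → (I).
That leaves (C) as the only ready step → (C).
(D) is the only step now ready → (D).
(F) is the only step now ready → (F).

(E) → (H) → (A) → (G) → (B) → (I) → (C) → (D) → (F)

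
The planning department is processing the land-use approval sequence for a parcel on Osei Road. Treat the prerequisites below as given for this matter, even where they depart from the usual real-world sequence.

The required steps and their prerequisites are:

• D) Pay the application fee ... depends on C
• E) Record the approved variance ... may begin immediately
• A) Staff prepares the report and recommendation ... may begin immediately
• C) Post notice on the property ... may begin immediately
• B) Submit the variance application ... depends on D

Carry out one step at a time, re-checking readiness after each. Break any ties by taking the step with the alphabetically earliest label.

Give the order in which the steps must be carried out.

A C D B E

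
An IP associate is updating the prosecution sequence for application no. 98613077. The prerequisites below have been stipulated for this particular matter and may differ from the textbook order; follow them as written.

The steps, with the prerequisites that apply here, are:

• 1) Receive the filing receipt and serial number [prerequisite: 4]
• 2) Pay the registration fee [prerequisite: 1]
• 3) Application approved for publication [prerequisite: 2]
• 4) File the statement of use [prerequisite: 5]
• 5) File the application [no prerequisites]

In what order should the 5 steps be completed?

Only 5 has no prerequisites, so it is first.
Next only 4 has its prerequisites met → 4.
That leaves 1 as the only ready step → 1.
2 needed 1, now all done → 2.
3 needed 2, now all done → 3.

5, 4, 1, 2, 3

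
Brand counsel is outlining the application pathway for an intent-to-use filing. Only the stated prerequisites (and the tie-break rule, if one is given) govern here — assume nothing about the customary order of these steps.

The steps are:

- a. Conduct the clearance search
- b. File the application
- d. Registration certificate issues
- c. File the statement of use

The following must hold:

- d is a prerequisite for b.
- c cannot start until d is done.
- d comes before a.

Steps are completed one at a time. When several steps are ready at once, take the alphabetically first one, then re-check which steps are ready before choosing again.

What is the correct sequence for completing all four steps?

d → a → b → c

d has no prerequisites → d first.
Now a, b and c have their prerequisites met. a has the earlier label, so a next.
Now b and c have their prerequisites met. b has the earlier label, so b next.
c needed d, now all done → c.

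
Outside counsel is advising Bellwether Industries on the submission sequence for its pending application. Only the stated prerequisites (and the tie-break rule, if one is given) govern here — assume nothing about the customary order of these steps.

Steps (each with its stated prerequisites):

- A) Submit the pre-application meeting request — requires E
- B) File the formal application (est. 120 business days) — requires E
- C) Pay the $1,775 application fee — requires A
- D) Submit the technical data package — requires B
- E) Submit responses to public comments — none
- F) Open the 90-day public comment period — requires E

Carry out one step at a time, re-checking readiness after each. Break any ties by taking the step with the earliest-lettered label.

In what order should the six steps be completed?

E has no prerequisites → E first.
Now A, B and F have their prerequisites met. A has the earlier label, so A next.
Now B, C and F have their prerequisites met. B has the earlier label, so B next.
D now also ready, so the ready set is {C, D, F}; C has the earlier label → C.
Ready: D and F. D has the earlier label → D.
F needed E, now all done → F.

E → A → B → C → D → F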